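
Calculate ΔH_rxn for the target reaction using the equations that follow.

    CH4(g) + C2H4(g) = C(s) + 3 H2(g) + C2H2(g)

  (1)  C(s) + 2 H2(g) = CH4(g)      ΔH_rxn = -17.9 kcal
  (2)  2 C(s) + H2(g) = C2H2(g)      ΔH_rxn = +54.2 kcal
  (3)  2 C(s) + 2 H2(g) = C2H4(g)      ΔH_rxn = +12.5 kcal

ΔH_rxn = 59.6 kcal

(1) reversed: +17.9 kcal
(2) as written: +54.2 kcal
(3) reversed: -12.5 kcal
ΔH_rxn = (+17.9) + (+54.2) + (-12.5) = 59.6 kcal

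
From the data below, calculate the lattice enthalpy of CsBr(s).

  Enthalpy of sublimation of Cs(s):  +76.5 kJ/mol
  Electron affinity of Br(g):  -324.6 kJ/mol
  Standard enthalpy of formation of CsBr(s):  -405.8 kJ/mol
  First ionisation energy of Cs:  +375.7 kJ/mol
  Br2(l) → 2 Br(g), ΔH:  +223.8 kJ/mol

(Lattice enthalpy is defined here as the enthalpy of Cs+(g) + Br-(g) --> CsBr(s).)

U = -645.3 kJ/mol

ΔHf° = 1·ΔHsub + 1·(ΣIE) + 1/2·D(Br2) + 1·EA + U
-405.8 = 1·(+76.5) + 1·(+375.7) + 1/2·(+223.8) + 1·(-324.6) + U
U = -405.8 − (+239.5) = -645.3 kJ/mol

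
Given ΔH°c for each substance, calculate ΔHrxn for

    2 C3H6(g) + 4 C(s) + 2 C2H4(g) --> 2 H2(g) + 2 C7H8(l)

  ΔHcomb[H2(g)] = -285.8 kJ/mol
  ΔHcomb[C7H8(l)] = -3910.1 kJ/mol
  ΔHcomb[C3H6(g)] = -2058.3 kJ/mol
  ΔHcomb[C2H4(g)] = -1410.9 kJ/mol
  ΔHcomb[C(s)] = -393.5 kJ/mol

ΔHrxn = -120.6 kJ/mol

With combustion enthalpies, reactants minus products:
= [2·(-2058.3) + 4·(-393.5) + 2·(-1410.9)] − [2·(-285.8) + 2·(-3910.1)]
= -120.6 kJ/mol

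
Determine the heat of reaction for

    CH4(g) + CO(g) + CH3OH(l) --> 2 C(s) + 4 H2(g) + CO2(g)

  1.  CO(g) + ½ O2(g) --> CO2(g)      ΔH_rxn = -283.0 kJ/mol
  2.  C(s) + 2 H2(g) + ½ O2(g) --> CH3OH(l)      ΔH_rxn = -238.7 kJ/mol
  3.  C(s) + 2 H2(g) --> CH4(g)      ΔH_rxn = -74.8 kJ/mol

eq. 1 as written: -283.0 kJ/mol
eq. 2 reversed: +238.7 kJ/mol
eq. 3 reversed: +74.8 kJ/mol
By Hess's law, ΔH_rxn = (-283.0) + (+238.7) + (+74.8) = 30.5 kJ/mol

ΔH_rxn = 30.5 kJ/mol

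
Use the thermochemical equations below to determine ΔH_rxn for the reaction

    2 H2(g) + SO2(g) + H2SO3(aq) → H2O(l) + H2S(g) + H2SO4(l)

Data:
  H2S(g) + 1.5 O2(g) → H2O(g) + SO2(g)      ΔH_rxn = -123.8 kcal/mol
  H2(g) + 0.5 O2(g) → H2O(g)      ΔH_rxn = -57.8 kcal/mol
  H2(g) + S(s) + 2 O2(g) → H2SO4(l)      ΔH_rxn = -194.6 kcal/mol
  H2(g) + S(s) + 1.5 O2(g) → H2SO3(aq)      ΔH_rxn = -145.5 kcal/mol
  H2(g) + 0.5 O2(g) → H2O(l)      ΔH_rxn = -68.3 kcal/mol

equation 1 reversed: +123.8 kcal/mol
equation 2 as written: -57.8 kcal/mol
equation 3 as written: -194.6 kcal/mol
equation 4 reversed: +145.5 kcal/mol
equation 5 as written: -68.3 kcal/mol
ΔH_rxn = (-1)·(-123.8) + (1)·(-57.8) + (1)·(-194.6) + (-1)·(-145.5) + (1)·(-68.3) = -51.4 kcal/mol

ΔH_rxn = -51.4 kcal/mol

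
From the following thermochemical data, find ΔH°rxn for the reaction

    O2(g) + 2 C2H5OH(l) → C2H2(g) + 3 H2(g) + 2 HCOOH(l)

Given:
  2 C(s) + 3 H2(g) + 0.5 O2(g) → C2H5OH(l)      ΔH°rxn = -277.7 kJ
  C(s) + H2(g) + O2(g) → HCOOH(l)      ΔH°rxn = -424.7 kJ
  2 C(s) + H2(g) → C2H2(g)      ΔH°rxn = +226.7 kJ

ΔH°rxn = -67.3 kJ

equation 1 reversed and × 2 (C2H5OH(l) must end up as a reactant; ×2 to match 2 C2H5OH(l) in the target): (-2)·(-277.7) = +555.4 kJ
equation 2 × 2 (scale by 2 for the 2 HCOOH(l)): (2)·(-424.7) = -849.4 kJ
equation 3 as written (C2H2(g) already on the product side): +226.7 kJ
ΔH°rxn = (+555.4) + (-849.4) + (+226.7) = -67.3 kJ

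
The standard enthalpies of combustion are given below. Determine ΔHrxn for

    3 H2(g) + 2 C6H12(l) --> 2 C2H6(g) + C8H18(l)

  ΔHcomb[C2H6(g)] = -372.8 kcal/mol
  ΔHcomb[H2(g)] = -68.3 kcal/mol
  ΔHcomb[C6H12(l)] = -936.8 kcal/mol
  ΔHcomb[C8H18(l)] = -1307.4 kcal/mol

ΔHrxn = -25.5 kcal/mol

Using ΔH = Σ nΔHc°(reactants) − Σ nΔHc°(products):
= [3·(-68.3) + 2·(-936.8)] − [2·(-372.8) + 1·(-1307.4)]
= -25.5 kcal/mol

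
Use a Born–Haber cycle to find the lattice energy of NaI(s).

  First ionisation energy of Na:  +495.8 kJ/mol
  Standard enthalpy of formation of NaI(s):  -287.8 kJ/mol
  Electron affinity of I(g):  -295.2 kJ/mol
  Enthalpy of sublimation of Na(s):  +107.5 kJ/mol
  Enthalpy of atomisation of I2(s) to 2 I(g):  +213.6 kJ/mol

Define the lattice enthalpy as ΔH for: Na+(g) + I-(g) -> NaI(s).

U = -702.7 kJ/mol

ΔHf° = 1·ΔHsub + 1·(ΣIE) + 1/2·D(I2) + 1·EA + U
-287.8 = 1·(+107.5) + 1·(+495.8) + 1/2·(+213.6) + 1·(-295.2) + U
U = -287.8 − (+414.9) = -702.7 kJ/mol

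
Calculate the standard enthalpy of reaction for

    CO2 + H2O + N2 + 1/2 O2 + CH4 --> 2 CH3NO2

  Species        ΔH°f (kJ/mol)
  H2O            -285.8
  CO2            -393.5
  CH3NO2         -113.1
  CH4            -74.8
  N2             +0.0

Products: 2·(-113.1) = -226.2
Reactants: 1·(-393.5) + 1·(-285.8) + 1·(+0.0) + 1/2·(+0.0) + 1·(-74.8) = -754.1
ΔH°rxn = (-226.2) − (-754.1) = 527.9 kJ/mol

ΔH°rxn = 527.9 kJ/mol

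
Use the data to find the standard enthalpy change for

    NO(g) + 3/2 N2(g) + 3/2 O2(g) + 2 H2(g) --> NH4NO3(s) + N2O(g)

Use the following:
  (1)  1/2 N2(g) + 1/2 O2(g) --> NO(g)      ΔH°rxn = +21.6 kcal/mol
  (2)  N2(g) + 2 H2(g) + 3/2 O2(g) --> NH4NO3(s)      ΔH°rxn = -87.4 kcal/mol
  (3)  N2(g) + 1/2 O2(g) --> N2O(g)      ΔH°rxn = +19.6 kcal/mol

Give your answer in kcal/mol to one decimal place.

ΔH°rxn = -89.4 kcal/mol

(1) reversed: -21.6 kcal/mol
(2) as written: -87.4 kcal/mol
(3) as written: +19.6 kcal/mol
By Hess's law, ΔH°rxn = (-1)·(+21.6) + (1)·(-87.4) + (1)·(+19.6) = -89.4 kcal/mol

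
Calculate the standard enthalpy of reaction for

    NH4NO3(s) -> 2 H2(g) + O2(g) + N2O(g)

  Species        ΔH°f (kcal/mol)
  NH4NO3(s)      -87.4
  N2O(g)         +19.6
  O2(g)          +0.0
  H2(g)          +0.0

ΔH°rxn = Σ nΔHf°(products) − Σ nΔHf°(reactants).
Products: 2·(+0.0) + 1·(+0.0) + 1·(+19.6) = +19.6
Reactants: 1·(-87.4) = -87.4
ΔH°rxn = (+19.6) − (-87.4) = 107.0 kcal/mol

ΔH°rxn = 107.0 kcal/mol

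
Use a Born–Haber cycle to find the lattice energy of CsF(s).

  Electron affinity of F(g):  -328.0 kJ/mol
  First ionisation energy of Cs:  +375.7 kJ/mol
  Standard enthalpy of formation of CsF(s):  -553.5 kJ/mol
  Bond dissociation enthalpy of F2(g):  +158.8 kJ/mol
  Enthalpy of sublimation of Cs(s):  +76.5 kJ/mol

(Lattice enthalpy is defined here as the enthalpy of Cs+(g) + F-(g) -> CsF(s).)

U = -757.1 kJ/mol

ΔHf° = 1·ΔHsub + 1·(ΣIE) + 1/2·D(F2) + 1·EA + U
-553.5 = 1·(+76.5) + 1·(+375.7) + 1/2·(+158.8) + 1·(-328.0) + U
U = -553.5 − (+203.6) = -757.1 kJ/mol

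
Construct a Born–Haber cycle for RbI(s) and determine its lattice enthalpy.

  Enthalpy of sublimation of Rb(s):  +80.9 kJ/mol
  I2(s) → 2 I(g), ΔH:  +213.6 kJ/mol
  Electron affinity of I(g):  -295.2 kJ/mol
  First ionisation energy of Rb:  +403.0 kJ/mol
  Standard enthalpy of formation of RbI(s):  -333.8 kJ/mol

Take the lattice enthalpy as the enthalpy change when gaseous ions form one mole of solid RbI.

U = -629.3 kJ/mol

ΔHf° = 1·ΔHsub + 1·(ΣIE) + 1/2·D(I2) + 1·EA + U
-333.8 = 1·(+80.9) + 1·(+403.0) + 1/2·(+213.6) + 1·(-295.2) + U
U = -333.8 − (+295.5) = -629.3 kJ/mol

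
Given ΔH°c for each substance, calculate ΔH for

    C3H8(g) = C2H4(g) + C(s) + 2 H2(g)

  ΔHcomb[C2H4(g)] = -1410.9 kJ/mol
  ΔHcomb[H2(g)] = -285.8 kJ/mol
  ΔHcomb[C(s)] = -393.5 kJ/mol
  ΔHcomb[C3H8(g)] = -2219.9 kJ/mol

ΔH = 156.1 kJ/mol

With combustion enthalpies, reactants minus products:
= [1·(-2219.9)] − [1·(-1410.9) + 1·(-393.5) + 2·(-285.8)]
= 156.1 kJ/mol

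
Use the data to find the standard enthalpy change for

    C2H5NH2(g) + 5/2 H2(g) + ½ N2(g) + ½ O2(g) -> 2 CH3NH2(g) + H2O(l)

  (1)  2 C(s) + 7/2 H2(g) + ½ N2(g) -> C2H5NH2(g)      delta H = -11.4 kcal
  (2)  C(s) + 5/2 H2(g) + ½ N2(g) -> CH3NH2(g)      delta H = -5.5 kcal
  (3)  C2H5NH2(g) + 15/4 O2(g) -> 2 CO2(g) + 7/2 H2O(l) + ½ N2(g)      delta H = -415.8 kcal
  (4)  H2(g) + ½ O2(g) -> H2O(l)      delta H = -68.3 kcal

(1) reversed: +11.4 kcal
(2) × 2 (×2 to match 2 CH3NH2(g) in the target): (2)·(-5.5) = -11.0 kcal
(3): not needed (CO2(g) appears nowhere else).
(4) as written: -68.3 kcal
Combining the equations, delta H = (-1)·(-11.4) + (2)·(-5.5) + (1)·(-68.3) = -67.9 kcal

delta H = -67.9 kcal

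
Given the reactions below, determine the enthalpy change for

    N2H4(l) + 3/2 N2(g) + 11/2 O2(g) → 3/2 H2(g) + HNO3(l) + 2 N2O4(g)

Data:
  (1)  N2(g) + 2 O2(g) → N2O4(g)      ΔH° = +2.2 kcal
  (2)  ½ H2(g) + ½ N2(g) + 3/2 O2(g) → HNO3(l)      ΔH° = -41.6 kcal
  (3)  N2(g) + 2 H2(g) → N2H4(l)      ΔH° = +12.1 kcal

ΔH° = -49.3 kcal

(1) × 2 (scale by 2 for the 2 N2O4(g)): (2)·(+2.2) = +4.4 kcal
(2) as written (HNO3(l) already on the product side): -41.6 kcal
(3) reversed (reverse to put N2H4(l) on the reactant side): -12.1 kcal
Summing the manipulated equations, ΔH° = (2)·(+2.2) + (1)·(-41.6) + (-1)·(+12.1) = -49.3 kcal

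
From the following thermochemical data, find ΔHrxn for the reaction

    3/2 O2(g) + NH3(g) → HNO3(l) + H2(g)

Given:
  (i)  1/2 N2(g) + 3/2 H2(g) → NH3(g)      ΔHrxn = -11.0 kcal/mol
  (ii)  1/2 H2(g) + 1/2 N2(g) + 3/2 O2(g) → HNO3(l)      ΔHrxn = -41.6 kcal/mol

(i) reversed: +11.0 kcal/mol
(ii) as written: -41.6 kcal/mol
Summing the manipulated equations, ΔHrxn = (-1)·(-11.0) + (1)·(-41.6) = -30.6 kcal/mol

ΔHrxn = -30.6 kcal/mol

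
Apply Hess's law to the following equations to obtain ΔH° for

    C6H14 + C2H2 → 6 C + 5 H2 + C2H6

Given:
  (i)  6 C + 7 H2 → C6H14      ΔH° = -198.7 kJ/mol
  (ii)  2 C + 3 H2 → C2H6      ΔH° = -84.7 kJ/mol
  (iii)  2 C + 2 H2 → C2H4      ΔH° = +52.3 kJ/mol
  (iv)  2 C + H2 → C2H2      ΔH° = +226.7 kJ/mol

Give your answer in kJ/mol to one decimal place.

(i) reversed (reverse to put C6H14 on the reactant side): +198.7 kJ/mol
(ii) as written (C2H6 already on the product side): -84.7 kJ/mol
(iii): not needed (C2H4 appears nowhere else).
(iv) reversed (reverse to put C2H2 on the reactant side): -226.7 kJ/mol
By Hess's law, ΔH° = (-1)·(-198.7) + (1)·(-84.7) + (-1)·(+226.7) = -112.7 kJ/mol

ΔH° = -112.7 kJ/mol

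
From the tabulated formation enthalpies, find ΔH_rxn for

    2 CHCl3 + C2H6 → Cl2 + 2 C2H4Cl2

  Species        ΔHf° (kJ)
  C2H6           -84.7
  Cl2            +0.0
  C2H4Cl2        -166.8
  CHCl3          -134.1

ΔH_rxn = 19.3 kJ

ΔH°rxn = Σ nΔHf°(products) − Σ nΔHf°(reactants).
Products: 1·(+0.0) + 2·(-166.8) = -333.6
Reactants: 2·(-134.1) + 1·(-84.7) = -352.9
ΔH_rxn = (-333.6) − (-352.9) = 19.3 kJ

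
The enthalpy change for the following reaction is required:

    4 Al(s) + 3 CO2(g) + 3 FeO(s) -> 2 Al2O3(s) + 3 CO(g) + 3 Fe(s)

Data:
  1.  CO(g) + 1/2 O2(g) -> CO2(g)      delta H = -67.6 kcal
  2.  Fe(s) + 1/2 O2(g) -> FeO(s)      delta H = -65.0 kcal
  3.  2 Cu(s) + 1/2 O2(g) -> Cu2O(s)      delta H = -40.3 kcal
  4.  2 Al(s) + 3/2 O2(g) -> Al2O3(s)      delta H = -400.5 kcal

eq. 1 reversed and × 3: (-3)·(-67.6) = +202.8 kcal
eq. 2 reversed and × 3: (-3)·(-65.0) = +195.0 kcal
eq. 3: not needed.
eq. 4 × 2: (2)·(-400.5) = -801.0 kcal
delta H = (-3)·(-67.6) + (-3)·(-65.0) + (2)·(-400.5) = -403.2 kcal

delta H = -403.2 kcal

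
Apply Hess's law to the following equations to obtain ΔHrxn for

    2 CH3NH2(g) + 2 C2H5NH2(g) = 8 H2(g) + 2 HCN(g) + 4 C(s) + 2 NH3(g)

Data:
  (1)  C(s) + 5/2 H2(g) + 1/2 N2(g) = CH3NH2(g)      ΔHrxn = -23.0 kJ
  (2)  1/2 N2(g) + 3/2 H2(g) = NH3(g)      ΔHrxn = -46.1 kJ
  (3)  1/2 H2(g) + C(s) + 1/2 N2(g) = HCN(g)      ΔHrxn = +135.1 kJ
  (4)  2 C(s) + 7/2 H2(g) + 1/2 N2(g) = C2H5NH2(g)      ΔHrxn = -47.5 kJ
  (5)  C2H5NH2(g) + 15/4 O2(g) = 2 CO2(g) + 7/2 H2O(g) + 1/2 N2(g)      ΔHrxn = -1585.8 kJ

ΔHrxn = 319.0 kJ

(1) reversed and × 2 (CH3NH2(g) must end up as a reactant; ×2 to match 2 CH3NH2(g) in the target): (-2)·(-23.0) = +46.0 kJ
(2) × 2 (scale by 2 for the 2 NH3(g)): (2)·(-46.1) = -92.2 kJ
(3) × 2 (×2 to match 2 HCN(g) in the target): (2)·(+135.1) = +270.2 kJ
(4) reversed and × 2: (-2)·(-47.5) = +95.0 kJ
(5): not needed (O2(g) appears nowhere else).
ΔHrxn = (-2)·(-23.0) + (2)·(-46.1) + (2)·(+135.1) + (-2)·(-47.5) = 319.0 kJ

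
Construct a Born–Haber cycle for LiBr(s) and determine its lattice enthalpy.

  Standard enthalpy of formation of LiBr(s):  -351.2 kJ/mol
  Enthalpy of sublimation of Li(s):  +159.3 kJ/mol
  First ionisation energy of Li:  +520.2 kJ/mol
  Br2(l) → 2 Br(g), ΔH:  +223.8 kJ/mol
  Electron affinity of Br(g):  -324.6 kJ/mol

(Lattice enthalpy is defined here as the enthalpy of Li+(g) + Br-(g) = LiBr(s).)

U = -818.0 kJ/mol

ΔHf° = 1·ΔHsub + 1·(ΣIE) + 1/2·D(Br2) + 1·EA + U
-351.2 = 1·(+159.3) + 1·(+520.2) + 1/2·(+223.8) + 1·(-324.6) + U
U = -351.2 − (+466.8) = -818.0 kJ/mol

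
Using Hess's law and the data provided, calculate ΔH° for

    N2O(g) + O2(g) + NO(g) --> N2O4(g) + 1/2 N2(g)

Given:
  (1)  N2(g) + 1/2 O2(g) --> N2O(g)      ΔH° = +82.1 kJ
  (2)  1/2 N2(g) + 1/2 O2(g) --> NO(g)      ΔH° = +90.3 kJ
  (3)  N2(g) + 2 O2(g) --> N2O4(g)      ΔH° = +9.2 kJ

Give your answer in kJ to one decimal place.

(1) reversed: -82.1 kJ
(2) reversed: -90.3 kJ
(3) as written: +9.2 kJ
Since enthalpy is a state function, ΔH° = (-1)·(+82.1) + (-1)·(+90.3) + (1)·(+9.2) = -163.2 kJ

ΔH° = -163.2 kJ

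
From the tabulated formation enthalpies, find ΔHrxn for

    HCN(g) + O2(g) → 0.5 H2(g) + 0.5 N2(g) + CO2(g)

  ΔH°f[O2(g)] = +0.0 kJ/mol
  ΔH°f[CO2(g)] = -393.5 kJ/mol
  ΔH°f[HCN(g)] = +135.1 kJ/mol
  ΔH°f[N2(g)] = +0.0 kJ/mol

Products: 1/2·(+0.0) + 1/2·(+0.0) + 1·(-393.5) = -393.5
Reactants: 1·(+135.1) + 1·(+0.0) = +135.1
ΔHrxn = (-393.5) − (+135.1) = -528.6 kJ/mol

ΔHrxn = -528.6 kJ/mol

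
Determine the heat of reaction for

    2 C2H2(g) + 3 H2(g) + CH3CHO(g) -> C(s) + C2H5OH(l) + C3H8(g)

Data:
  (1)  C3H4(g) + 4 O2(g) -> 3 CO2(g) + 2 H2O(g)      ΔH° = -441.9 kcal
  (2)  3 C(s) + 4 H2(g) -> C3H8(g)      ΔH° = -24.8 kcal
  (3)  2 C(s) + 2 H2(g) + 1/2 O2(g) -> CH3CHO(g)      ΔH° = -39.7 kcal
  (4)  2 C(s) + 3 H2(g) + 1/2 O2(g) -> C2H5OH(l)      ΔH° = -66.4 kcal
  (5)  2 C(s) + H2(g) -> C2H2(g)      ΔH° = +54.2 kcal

(1): not needed (CO2(g) appears nowhere else).
(2) as written (C3H8(g) already on the product side): -24.8 kcal
(3) reversed (CH3CHO(g) must end up as a reactant): +39.7 kcal
(4) as written (C2H5OH(l) already on the product side): -66.4 kcal
(5) reversed and × 2 (C2H2(g) must end up as a reactant; scale by 2 for the 2 C2H2(g)): (-2)·(+54.2) = -108.4 kcal
Since enthalpy is a state function, ΔH° = (-24.8) + (+39.7) + (-66.4) + (-108.4) = -159.9 kcal

ΔH° = -159.9 kcal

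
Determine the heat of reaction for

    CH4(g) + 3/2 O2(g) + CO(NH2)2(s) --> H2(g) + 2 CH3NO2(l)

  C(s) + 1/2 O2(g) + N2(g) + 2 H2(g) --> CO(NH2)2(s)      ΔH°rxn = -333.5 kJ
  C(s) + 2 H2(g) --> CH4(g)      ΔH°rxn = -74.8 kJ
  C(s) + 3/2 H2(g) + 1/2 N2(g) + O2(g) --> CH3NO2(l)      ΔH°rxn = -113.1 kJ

equation 1 reversed (reverse to put CO(NH2)2(s) on the reactant side): +333.5 kJ
equation 2 reversed (reverse to put CH4(g) on the reactant side): +74.8 kJ
equation 3 × 2 (×2 to match 2 CH3NO2(l) in the target): (2)·(-113.1) = -226.2 kJ
Combining the equations, ΔH°rxn = (+333.5) + (+74.8) + (-226.2) = 182.1 kJ

ΔH°rxn = 182.1 kJ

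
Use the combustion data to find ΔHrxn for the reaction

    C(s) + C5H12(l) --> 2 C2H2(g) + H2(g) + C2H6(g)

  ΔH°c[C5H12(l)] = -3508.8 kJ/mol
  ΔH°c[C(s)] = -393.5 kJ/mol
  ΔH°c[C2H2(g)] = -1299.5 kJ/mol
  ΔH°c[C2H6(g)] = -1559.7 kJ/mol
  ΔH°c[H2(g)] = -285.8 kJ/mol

Using ΔH = Σ nΔHc°(reactants) − Σ nΔHc°(products):
= [1·(-393.5) + 1·(-3508.8)] − [2·(-1299.5) + 1·(-285.8) + 1·(-1559.7)]
= 542.2 kJ/mol

ΔHrxn = 542.2 kJ/mol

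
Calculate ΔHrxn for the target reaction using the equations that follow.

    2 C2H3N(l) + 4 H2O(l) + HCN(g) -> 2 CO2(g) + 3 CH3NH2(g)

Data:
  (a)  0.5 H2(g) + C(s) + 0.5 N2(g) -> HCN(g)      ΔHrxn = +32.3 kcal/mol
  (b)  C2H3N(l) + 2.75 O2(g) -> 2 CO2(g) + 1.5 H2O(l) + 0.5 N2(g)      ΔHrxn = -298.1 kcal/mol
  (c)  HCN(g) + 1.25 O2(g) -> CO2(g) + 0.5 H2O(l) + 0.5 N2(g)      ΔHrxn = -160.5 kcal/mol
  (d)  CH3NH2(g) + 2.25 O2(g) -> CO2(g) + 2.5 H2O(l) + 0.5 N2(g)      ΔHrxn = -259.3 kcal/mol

ΔHrxn = 21.2 kcal/mol

(a): not needed (H2(g) appears nowhere else).
(b) × 2 (scale by 2 for the 2 C2H3N(l)): (2)·(-298.1) = -596.2 kcal/mol
(c) as written: -160.5 kcal/mol
(d) reversed and × 3 (CH3NH2(g) must end up as a product; scale by 3 for the 3 CH3NH2(g)): (-3)·(-259.3) = +777.9 kcal/mol
Summing the manipulated equations, ΔHrxn = (-596.2) + (-160.5) + (+777.9) = 21.2 kcal/mol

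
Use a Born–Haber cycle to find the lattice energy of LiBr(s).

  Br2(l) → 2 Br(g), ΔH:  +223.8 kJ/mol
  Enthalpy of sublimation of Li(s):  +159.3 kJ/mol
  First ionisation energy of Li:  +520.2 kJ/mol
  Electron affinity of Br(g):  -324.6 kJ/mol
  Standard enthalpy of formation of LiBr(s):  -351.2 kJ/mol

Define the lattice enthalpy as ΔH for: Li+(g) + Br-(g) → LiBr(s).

U = -818.0 kJ/mol

ΔHf° = 1·ΔHsub + 1·(ΣIE) + 1/2·D(Br2) + 1·EA + U
-351.2 = 1·(+159.3) + 1·(+520.2) + 1/2·(+223.8) + 1·(-324.6) + U
U = -351.2 − (+466.8) = -818.0 kJ/mol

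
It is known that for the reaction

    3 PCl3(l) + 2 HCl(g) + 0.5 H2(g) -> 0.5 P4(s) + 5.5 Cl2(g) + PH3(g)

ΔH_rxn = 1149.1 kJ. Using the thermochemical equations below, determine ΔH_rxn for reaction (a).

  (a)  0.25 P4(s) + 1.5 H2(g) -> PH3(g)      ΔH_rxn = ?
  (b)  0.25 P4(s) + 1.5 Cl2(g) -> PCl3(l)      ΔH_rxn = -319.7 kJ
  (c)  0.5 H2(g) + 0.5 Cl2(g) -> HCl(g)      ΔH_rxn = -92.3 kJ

(a) as written: contributes x
(b) reversed and × 3: (-3)·(-319.7) = +959.1 kJ
(c) reversed and × 2: (-2)·(-92.3) = +184.6 kJ
+1149.1 = (+959.1) + (+184.6) + x
x = (+1149.1 − (+1143.7)) / (1) = 5.4 kJ

ΔH_rxn = 5.4 kJ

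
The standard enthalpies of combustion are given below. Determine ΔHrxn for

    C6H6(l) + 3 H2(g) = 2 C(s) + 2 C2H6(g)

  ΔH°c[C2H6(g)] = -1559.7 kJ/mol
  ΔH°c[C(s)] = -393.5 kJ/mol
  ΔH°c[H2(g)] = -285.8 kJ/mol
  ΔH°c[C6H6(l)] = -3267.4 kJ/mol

With combustion enthalpies, reactants minus products:
= [1·(-3267.4) + 3·(-285.8)] − [2·(-393.5) + 2·(-1559.7)]
= -218.4 kJ/mol

ΔHrxn = -218.4 kJ/mol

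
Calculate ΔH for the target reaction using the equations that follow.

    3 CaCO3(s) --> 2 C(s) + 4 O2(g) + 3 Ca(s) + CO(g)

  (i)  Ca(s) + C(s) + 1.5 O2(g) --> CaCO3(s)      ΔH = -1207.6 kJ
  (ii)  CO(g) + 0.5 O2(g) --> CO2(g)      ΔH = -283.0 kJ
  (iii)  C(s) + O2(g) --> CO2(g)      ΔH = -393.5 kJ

ΔH = 3512.3 kJ

(i) reversed and × 3 (CaCO3(s) must end up as a reactant; ×3 to match 3 CaCO3(s) in the target): (-3)·(-1207.6) = +3622.8 kJ
(ii) reversed (reverse to put CO(g) on the product side): +283.0 kJ
(iii) as written: -393.5 kJ
Since enthalpy is a state function, ΔH = (-3)·(-1207.6) + (-1)·(-283.0) + (1)·(-393.5) = 3512.3 kJ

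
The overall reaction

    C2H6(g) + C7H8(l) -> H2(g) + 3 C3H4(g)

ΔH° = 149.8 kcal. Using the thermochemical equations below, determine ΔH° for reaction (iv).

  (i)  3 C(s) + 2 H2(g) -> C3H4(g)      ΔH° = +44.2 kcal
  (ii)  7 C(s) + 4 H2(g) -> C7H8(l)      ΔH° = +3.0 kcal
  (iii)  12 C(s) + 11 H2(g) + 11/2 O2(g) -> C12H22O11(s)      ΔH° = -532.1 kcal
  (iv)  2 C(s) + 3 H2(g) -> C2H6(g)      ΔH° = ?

ΔH° = -20.2 kcal

(i) × 3: (3)·(+44.2) = +132.6 kcal
(ii) reversed: -3.0 kcal
(iii): not needed.
(iv) reversed: contributes −x
+149.8 = (+132.6) + (-3.0) − x
x = (+149.8 − (+129.6)) / (-1) = -20.2 kcal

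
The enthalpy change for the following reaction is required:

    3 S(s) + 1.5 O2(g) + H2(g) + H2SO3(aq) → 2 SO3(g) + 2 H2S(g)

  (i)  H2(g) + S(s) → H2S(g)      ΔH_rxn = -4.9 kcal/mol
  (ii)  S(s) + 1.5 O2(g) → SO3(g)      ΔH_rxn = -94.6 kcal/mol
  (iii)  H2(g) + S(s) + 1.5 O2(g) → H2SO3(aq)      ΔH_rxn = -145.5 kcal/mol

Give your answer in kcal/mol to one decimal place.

(i) × 2: (2)·(-4.9) = -9.8 kcal/mol
(ii) × 2: (2)·(-94.6) = -189.2 kcal/mol
(iii) reversed: +145.5 kcal/mol
Combining the equations, ΔH_rxn = (-9.8) + (-189.2) + (+145.5) = -53.5 kcal/mol

ΔH_rxn = -53.5 kcal/mol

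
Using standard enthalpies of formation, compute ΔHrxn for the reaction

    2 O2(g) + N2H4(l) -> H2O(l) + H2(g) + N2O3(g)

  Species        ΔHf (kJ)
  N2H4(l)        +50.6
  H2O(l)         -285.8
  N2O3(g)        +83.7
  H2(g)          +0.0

Products: 1·(-285.8) + 1·(+0.0) + 1·(+83.7) = -202.1
Reactants: 2·(+0.0) + 1·(+50.6) = +50.6
ΔHrxn = (-202.1) − (+50.6) = -252.7 kJ

ΔHrxn = -252.7 kJ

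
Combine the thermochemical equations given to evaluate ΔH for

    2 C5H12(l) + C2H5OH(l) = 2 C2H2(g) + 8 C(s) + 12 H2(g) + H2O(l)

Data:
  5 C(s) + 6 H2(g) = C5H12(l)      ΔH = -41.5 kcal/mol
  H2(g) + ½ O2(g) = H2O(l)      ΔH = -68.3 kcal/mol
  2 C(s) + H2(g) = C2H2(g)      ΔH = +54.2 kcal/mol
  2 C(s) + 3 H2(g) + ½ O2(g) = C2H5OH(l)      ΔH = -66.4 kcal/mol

ΔH = 189.5 kcal/mol

equation 1 reversed and × 2 (reverse to put C5H12(l) on the reactant side; scale by 2 for the 2 C5H12(l)): (-2)·(-41.5) = +83.0 kcal/mol
equation 2 as written (H2O(l) already on the product side): -68.3 kcal/mol
equation 3 × 2 (scale by 2 for the 2 C2H2(g)): (2)·(+54.2) = +108.4 kcal/mol
equation 4 reversed (reverse to put C2H5OH(l) on the reactant side): +66.4 kcal/mol
Summing the manipulated equations, ΔH = (-2)·(-41.5) + (1)·(-68.3) + (2)·(+54.2) + (-1)·(-66.4) = 189.5 kcal/mol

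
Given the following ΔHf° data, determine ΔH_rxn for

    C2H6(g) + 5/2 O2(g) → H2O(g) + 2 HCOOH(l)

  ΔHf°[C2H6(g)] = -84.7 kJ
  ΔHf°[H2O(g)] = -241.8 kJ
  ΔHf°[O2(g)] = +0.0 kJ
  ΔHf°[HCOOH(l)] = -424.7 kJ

ΔH_rxn = -1006.5 kJ

Products: 1·(-241.8) + 2·(-424.7) = -1091.2
Reactants: 1·(-84.7) + 5/2·(+0.0) = -84.7
ΔH_rxn = (-1091.2) − (-84.7) = -1006.5 kJ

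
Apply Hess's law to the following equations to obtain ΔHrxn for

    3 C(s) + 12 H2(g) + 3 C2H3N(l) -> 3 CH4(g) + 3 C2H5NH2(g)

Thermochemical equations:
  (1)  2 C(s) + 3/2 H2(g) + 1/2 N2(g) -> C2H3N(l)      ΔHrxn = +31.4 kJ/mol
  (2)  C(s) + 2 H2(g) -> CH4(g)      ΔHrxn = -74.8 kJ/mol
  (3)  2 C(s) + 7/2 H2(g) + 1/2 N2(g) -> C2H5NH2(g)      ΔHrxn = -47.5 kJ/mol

(1) reversed and × 3: (-3)·(+31.4) = -94.2 kJ/mol
(2) × 3: (3)·(-74.8) = -224.4 kJ/mol
(3) × 3: (3)·(-47.5) = -142.5 kJ/mol
Since enthalpy is a state function, ΔHrxn = (-3)·(+31.4) + (3)·(-74.8) + (3)·(-47.5) = -461.1 kJ/mol

ΔHrxn = -461.1 kJ/mol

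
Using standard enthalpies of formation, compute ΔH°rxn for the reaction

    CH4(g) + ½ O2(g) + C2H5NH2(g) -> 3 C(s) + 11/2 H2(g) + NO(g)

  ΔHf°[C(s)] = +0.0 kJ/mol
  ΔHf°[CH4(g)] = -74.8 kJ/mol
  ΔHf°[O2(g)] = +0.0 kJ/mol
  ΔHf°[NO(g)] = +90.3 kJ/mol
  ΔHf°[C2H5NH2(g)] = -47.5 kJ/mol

ΔH°rxn = 212.6 kJ/mol

Products: 3·(+0.0) + 11/2·(+0.0) + 1·(+90.3) = +90.3
Reactants: 1·(-74.8) + 1/2·(+0.0) + 1·(-47.5) = -122.3
ΔH°rxn = (+90.3) − (-122.3) = 212.6 kJ/mol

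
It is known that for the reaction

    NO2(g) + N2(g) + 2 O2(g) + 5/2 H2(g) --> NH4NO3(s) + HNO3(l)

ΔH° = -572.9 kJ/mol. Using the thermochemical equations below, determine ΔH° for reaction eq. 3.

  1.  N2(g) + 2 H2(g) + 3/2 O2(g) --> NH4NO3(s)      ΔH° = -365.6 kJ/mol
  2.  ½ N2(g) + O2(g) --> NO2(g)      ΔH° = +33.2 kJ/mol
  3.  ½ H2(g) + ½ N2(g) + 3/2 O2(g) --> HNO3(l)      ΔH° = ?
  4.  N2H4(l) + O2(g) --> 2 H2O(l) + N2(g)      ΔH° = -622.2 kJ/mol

eq. 1 as written: -365.6 kJ/mol
eq. 2 reversed: -33.2 kJ/mol
eq. 3 as written: contributes x
eq. 4: not needed.
-572.9 = (-365.6) + (-33.2) + x
x = (-572.9 − (-398.8)) / (1) = -174.1 kJ/mol

ΔH° = -174.1 kJ/mol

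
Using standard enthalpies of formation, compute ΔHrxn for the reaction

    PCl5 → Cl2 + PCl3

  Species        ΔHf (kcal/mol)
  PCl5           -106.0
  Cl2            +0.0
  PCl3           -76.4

ΔHrxn = 29.6 kcal/mol

Products: 1·(+0.0) + 1·(-76.4) = -76.4
Reactants: 1·(-106.0) = -106.0
ΔHrxn = (-76.4) − (-106.0) = 29.6 kcal/mol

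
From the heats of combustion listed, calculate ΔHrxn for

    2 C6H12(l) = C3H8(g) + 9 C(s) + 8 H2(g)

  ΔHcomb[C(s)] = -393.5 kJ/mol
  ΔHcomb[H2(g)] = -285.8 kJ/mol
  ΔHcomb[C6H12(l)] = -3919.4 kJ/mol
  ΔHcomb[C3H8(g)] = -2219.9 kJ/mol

Using ΔH = Σ nΔHc°(reactants) − Σ nΔHc°(products):
= [2·(-3919.4)] − [1·(-2219.9) + 9·(-393.5) + 8·(-285.8)]
= 209.0 kJ/mol

ΔHrxn = 209.0 kJ/mol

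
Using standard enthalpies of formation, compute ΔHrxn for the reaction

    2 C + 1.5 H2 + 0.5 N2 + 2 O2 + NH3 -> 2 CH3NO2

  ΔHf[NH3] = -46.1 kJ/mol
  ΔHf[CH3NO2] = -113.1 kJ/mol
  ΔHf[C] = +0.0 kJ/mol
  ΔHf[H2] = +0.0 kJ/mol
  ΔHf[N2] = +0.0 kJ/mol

ΔHrxn = -180.1 kJ/mol

ΔH°rxn = Σ nΔHf°(products) − Σ nΔHf°(reactants).
Products: 2·(-113.1) = -226.2
Reactants: 2·(+0.0) + 3/2·(+0.0) + 1/2·(+0.0) + 2·(+0.0) + 1·(-46.1) = -46.1
ΔHrxn = (-226.2) − (-46.1) = -180.1 kJ/mol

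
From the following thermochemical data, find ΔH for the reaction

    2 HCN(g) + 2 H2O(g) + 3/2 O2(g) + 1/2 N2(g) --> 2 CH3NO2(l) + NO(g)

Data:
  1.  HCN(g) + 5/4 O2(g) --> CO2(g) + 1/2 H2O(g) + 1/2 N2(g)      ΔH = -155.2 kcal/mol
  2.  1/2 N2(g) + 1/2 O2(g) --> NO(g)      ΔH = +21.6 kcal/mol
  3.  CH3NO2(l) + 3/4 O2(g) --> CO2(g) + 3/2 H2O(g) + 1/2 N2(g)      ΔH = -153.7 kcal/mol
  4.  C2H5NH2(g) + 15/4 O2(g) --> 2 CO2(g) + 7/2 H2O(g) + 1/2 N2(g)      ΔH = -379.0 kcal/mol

ΔH = 18.6 kcal/mol

eq. 1 × 2 (scale by 2 for the 2 HCN(g)): (2)·(-155.2) = -310.4 kcal/mol
eq. 2 as written (NO(g) already on the product side): +21.6 kcal/mol
eq. 3 reversed and × 2 (reverse to put CH3NO2(l) on the product side; scale by 2 for the 2 CH3NO2(l)): (-2)·(-153.7) = +307.4 kcal/mol
eq. 4: not needed (C2H5NH2(g) appears nowhere else).
By Hess's law, ΔH = (-310.4) + (+21.6) + (+307.4) = 18.6 kcal/mol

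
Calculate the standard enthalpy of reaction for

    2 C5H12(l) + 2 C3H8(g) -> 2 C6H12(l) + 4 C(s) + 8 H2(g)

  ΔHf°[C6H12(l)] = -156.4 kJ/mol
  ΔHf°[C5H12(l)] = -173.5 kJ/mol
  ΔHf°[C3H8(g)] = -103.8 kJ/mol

ΔH°rxn = Σ nΔHf°(products) − Σ nΔHf°(reactants).
Products: 2·(-156.4) + 4·(+0.0) + 8·(+0.0) = -312.8
Reactants: 2·(-173.5) + 2·(-103.8) = -554.6
ΔH° = (-312.8) − (-554.6) = 241.8 kJ/mol

ΔH° = 241.8 kJ/mol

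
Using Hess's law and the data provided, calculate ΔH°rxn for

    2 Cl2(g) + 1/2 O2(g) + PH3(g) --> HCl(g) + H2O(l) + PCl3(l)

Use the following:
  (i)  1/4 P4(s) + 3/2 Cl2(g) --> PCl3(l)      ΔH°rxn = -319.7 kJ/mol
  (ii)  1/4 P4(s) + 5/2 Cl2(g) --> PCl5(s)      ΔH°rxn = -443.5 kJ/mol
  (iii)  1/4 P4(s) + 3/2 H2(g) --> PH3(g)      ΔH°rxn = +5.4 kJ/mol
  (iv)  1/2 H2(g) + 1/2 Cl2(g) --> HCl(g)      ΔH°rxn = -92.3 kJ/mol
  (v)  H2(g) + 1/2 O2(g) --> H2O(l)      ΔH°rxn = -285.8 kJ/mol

ΔH°rxn = -703.2 kJ/mol

(i) as written: -319.7 kJ/mol
(ii): not needed.
(iii) reversed: -5.4 kJ/mol
(iv) as written: -92.3 kJ/mol
(v) as written: -285.8 kJ/mol
ΔH°rxn = (-319.7) + (-5.4) + (-92.3) + (-285.8) = -703.2 kJ/mol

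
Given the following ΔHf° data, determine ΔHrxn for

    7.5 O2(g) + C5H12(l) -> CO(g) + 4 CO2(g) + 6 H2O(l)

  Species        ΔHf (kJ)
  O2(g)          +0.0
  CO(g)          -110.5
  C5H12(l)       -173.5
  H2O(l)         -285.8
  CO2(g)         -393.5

Products: 1·(-110.5) + 4·(-393.5) + 6·(-285.8) = -3399.3
Reactants: 15/2·(+0.0) + 1·(-173.5) = -173.5
ΔHrxn = (-3399.3) − (-173.5) = -3225.8 kJ

ΔHrxn = -3225.8 kJ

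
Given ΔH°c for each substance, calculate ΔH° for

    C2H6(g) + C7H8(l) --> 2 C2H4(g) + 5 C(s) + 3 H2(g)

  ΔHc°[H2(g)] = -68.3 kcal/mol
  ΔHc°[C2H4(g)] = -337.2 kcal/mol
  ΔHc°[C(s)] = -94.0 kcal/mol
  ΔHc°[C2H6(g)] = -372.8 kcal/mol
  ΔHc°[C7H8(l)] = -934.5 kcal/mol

Using ΔH = Σ nΔHc°(reactants) − Σ nΔHc°(products):
= [1·(-372.8) + 1·(-934.5)] − [2·(-337.2) + 5·(-94.0) + 3·(-68.3)]
= 42.0 kcal/mol

ΔH° = 42.0 kcal/mol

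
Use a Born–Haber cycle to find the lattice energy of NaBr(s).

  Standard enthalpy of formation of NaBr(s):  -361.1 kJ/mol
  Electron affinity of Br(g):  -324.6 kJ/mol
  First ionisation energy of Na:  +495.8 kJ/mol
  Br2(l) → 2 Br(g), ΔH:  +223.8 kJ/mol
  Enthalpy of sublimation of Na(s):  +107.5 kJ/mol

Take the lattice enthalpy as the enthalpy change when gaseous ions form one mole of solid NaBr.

U = -751.7 kJ/mol

ΔHf° = 1·ΔHsub + 1·(ΣIE) + 1/2·D(Br2) + 1·EA + U
-361.1 = 1·(+107.5) + 1·(+495.8) + 1/2·(+223.8) + 1·(-324.6) + U
U = -361.1 − (+390.6) = -751.7 kJ/mol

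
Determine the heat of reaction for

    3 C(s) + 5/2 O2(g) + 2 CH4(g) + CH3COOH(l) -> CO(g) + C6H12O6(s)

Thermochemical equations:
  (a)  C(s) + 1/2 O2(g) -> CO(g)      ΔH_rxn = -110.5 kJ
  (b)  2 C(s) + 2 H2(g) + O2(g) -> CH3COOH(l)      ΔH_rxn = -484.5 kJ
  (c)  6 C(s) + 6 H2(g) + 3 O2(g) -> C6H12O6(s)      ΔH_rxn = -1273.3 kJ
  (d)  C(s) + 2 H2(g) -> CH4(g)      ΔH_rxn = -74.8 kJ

(a) as written: -110.5 kJ
(b) reversed: +484.5 kJ
(c) as written: -1273.3 kJ
(d) reversed and × 2: (-2)·(-74.8) = +149.6 kJ
Combining the equations, ΔH_rxn = (-110.5) + (+484.5) + (-1273.3) + (+149.6) = -749.7 kJ

ΔH_rxn = -749.7 kJ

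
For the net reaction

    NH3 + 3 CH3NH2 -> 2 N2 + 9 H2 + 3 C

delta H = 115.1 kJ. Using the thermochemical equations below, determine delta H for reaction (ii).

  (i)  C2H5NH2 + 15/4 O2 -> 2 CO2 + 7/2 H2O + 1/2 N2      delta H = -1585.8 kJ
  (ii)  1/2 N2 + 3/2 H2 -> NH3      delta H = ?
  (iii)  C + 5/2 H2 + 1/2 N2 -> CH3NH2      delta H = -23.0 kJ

delta H = -46.1 kJ

(i): not needed (H2O appears nowhere else).
(ii) reversed (reverse to put NH3 on the reactant side): contributes −x
(iii) reversed and × 3 (CH3NH2 must end up as a reactant; ×3 to match 3 CH3NH2 in the target): (-3)·(-23.0) = +69.0 kJ
+115.1 = (+69.0) − x
x = (+115.1 − (+69.0)) / (-1) = -46.1 kJ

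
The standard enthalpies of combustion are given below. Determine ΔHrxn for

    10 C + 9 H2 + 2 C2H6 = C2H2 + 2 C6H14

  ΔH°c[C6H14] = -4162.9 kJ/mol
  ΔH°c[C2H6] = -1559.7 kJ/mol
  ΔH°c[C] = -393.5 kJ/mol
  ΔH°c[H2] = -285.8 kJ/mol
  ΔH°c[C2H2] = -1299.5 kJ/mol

Using ΔH = Σ nΔHc°(reactants) − Σ nΔHc°(products):
= [10·(-393.5) + 9·(-285.8) + 2·(-1559.7)] − [1·(-1299.5) + 2·(-4162.9)]
= -1.3 kJ/mol

ΔHrxn = -1.3 kJ/mol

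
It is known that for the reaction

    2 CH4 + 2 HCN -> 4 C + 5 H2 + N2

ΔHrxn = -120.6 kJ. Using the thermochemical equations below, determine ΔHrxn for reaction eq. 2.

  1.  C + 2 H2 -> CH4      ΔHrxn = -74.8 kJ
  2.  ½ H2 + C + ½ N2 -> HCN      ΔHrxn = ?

eq. 1 reversed and × 2 (reverse to put CH4 on the reactant side; ×2 to match 2 CH4 in the target): (-2)·(-74.8) = +149.6 kJ
eq. 2 reversed and × 2 (reverse to put HCN on the reactant side; scale by 2 for the 2 HCN): contributes −2·x
-120.6 = (+149.6) − 2·x
x = (-120.6 − (+149.6)) / (-2) = 135.1 kJ

ΔHrxn = 135.1 kJ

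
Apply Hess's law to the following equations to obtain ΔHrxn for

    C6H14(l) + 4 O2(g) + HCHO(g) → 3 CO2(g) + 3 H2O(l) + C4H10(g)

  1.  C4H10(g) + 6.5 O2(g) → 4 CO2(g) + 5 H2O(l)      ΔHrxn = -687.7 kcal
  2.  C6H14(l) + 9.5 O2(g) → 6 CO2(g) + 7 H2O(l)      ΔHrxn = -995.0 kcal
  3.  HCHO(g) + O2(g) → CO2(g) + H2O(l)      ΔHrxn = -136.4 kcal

ΔHrxn = -443.7 kcal

eq. 1 reversed: +687.7 kcal
eq. 2 as written: -995.0 kcal
eq. 3 as written: -136.4 kcal
ΔHrxn = (-1)·(-687.7) + (1)·(-995.0) + (1)·(-136.4) = -443.7 kcal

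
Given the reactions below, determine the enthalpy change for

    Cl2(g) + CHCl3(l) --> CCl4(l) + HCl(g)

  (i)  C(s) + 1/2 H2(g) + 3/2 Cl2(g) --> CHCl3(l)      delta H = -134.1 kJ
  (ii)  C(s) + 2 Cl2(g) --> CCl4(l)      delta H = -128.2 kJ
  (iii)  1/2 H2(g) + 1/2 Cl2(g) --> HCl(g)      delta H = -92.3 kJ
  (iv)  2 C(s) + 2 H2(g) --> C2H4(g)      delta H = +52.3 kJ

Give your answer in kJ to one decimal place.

(i) reversed: +134.1 kJ
(ii) as written: -128.2 kJ
(iii) as written: -92.3 kJ
(iv): not needed.
By Hess's law, delta H = (-1)·(-134.1) + (1)·(-128.2) + (1)·(-92.3) = -86.4 kJ

delta H = -86.4 kJ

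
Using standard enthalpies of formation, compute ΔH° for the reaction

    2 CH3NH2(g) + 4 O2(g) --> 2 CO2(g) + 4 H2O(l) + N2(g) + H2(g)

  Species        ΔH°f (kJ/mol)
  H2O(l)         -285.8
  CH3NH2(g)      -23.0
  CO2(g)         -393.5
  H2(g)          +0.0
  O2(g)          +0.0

Products: 2·(-393.5) + 4·(-285.8) + 1·(+0.0) + 1·(+0.0) = -1930.2
Reactants: 2·(-23.0) + 4·(+0.0) = -46.0
ΔH° = (-1930.2) − (-46.0) = -1884.2 kJ/mol

ΔH° = -1884.2 kJ/mol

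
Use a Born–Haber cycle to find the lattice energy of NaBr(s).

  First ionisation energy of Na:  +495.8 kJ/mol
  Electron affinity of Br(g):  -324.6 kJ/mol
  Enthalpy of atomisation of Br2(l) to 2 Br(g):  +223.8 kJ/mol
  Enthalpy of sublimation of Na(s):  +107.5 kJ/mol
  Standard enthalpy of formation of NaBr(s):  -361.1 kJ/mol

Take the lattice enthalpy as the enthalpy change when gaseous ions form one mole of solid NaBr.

U = -751.7 kJ/mol

ΔHf° = 1·ΔHsub + 1·(ΣIE) + 1/2·D(Br2) + 1·EA + U
-361.1 = 1·(+107.5) + 1·(+495.8) + 1/2·(+223.8) + 1·(-324.6) + U
U = -361.1 − (+390.6) = -751.7 kJ/mol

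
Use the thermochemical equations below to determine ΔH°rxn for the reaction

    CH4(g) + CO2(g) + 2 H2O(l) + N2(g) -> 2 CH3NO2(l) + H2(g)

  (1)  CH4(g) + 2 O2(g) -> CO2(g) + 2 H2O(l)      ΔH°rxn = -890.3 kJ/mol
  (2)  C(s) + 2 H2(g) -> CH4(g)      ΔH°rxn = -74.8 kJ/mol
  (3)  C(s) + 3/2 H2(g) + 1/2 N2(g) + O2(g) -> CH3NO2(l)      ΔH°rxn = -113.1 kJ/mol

(1) reversed: +890.3 kJ/mol
(2) reversed and × 2: (-2)·(-74.8) = +149.6 kJ/mol
(3) × 2: (2)·(-113.1) = -226.2 kJ/mol
Since enthalpy is a state function, ΔH°rxn = (-1)·(-890.3) + (-2)·(-74.8) + (2)·(-113.1) = 813.7 kJ/mol

ΔH°rxn = 813.7 kJ/mol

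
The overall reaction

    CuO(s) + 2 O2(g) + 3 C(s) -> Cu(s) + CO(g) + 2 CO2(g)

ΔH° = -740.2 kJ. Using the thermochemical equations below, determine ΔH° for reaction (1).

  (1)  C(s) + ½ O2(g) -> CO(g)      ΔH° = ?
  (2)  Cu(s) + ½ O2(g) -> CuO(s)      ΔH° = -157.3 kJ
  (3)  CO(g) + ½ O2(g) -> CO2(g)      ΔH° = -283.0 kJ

(1) × 3: contributes 3·x
(2) reversed: +157.3 kJ
(3) × 2: (2)·(-283.0) = -566.0 kJ
-740.2 = (+157.3) + (-566.0) + 3·x
x = (-740.2 − (-408.7)) / (3) = -110.5 kJ

ΔH° = -110.5 kJ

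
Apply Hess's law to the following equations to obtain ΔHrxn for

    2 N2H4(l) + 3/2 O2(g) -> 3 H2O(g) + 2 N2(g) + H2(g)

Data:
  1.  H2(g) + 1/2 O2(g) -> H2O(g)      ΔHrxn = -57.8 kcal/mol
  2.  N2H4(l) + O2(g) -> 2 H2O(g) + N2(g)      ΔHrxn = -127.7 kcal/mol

ΔHrxn = -197.6 kcal/mol

eq. 1 reversed: +57.8 kcal/mol
eq. 2 × 2: (2)·(-127.7) = -255.4 kcal/mol
Summing the manipulated equations, ΔHrxn = (-1)·(-57.8) + (2)·(-127.7) = -197.6 kcal/mol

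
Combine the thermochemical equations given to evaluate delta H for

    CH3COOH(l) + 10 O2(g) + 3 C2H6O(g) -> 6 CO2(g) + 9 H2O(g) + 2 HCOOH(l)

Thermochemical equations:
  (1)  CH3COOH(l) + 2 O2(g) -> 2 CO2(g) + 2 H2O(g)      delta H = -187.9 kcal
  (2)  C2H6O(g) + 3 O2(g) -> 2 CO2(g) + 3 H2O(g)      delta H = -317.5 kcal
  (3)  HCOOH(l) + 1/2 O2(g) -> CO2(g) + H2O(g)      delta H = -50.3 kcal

delta H = -1039.8 kcal

(1) as written (CH3COOH(l) already on the reactant side): -187.9 kcal
(2) × 3 (×3 to match 3 C2H6O(g) in the target): (3)·(-317.5) = -952.5 kcal
(3) reversed and × 2 (reverse to put HCOOH(l) on the product side; ×2 to match 2 HCOOH(l) in the target): (-2)·(-50.3) = +100.6 kcal
delta H = (-187.9) + (-952.5) + (+100.6) = -1039.8 kcal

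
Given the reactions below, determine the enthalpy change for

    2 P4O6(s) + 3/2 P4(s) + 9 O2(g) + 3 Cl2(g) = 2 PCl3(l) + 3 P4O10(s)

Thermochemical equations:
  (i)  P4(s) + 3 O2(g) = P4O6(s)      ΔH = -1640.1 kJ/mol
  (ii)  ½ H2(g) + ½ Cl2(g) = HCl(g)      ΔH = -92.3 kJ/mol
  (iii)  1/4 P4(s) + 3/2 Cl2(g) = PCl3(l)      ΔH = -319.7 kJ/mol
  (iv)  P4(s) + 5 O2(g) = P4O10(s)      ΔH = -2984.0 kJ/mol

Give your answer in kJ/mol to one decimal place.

ΔH = -6311.2 kJ/mol

(i) reversed and × 2 (P4O6(s) must end up as a reactant; ×2 to match 2 P4O6(s) in the target): (-2)·(-1640.1) = +3280.2 kJ/mol
(ii): not needed (H2(g) appears nowhere else).
(iii) × 2 (scale by 2 for the 2 PCl3(l)): (2)·(-319.7) = -639.4 kJ/mol
(iv) × 3 (×3 to match 3 P4O10(s) in the target): (3)·(-2984.0) = -8952.0 kJ/mol
Since enthalpy is a state function, ΔH = (-2)·(-1640.1) + (2)·(-319.7) + (3)·(-2984.0) = -6311.2 kJ/mol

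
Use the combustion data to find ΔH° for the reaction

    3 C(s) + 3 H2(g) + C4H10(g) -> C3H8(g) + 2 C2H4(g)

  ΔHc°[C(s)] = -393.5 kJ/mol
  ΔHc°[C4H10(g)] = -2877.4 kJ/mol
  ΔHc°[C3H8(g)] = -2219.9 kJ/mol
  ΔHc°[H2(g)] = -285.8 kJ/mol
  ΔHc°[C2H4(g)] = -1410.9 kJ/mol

With combustion enthalpies, reactants minus products:
= [3·(-393.5) + 3·(-285.8) + 1·(-2877.4)] − [1·(-2219.9) + 2·(-1410.9)]
= 126.4 kJ/mol

ΔH° = 126.4 kJ/mol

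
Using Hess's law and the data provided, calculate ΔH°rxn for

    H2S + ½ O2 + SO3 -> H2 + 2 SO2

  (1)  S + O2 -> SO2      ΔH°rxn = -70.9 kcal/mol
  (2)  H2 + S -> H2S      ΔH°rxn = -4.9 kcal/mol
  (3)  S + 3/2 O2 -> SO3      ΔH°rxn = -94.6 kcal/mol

ΔH°rxn = -42.3 kcal/mol

(1) × 2 (×2 to match 2 SO2 in the target): (2)·(-70.9) = -141.8 kcal/mol
(2) reversed (H2S must end up as a reactant): +4.9 kcal/mol
(3) reversed (SO3 must end up as a reactant): +94.6 kcal/mol
ΔH°rxn = (2)·(-70.9) + (-1)·(-4.9) + (-1)·(-94.6) = -42.3 kcal/mol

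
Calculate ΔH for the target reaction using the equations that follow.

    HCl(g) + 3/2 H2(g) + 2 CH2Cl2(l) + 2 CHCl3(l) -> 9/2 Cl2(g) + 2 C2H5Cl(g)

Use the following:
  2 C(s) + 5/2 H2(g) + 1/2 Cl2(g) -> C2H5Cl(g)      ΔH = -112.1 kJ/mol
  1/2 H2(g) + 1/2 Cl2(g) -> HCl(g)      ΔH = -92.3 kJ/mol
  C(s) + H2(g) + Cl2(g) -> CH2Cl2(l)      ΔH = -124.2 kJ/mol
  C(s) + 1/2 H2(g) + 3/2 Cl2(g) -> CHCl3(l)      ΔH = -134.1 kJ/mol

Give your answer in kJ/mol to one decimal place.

equation 1 × 2 (scale by 2 for the 2 C2H5Cl(g)): (2)·(-112.1) = -224.2 kJ/mol
equation 2 reversed (HCl(g) must end up as a reactant): +92.3 kJ/mol
equation 3 reversed and × 2 (CH2Cl2(l) must end up as a reactant; ×2 to match 2 CH2Cl2(l) in the target): (-2)·(-124.2) = +248.4 kJ/mol
equation 4 reversed and × 2 (CHCl3(l) must end up as a reactant; ×2 to match 2 CHCl3(l) in the target): (-2)·(-134.1) = +268.2 kJ/mol
Summing the manipulated equations, ΔH = (2)·(-112.1) + (-1)·(-92.3) + (-2)·(-124.2) + (-2)·(-134.1) = 384.7 kJ/mol

ΔH = 384.7 kJ/mol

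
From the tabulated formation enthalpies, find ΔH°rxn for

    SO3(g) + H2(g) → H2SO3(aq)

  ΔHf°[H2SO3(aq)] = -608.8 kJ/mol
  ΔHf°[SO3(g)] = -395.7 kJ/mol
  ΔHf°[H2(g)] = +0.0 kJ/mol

ΔH°rxn = -213.1 kJ/mol

Products: 1·(-608.8) = -608.8
Reactants: 1·(-395.7) + 1·(+0.0) = -395.7
ΔH°rxn = (-608.8) − (-395.7) = -213.1 kJ/mol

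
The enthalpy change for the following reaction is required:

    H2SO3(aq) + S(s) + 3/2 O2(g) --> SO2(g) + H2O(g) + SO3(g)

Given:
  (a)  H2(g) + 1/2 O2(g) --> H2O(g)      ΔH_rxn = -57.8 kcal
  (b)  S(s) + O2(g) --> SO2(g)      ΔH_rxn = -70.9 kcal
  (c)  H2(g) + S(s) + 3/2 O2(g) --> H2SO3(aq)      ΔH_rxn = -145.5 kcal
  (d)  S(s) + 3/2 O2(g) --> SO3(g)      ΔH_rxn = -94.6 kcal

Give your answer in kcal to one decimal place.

(a) as written: -57.8 kcal
(b) as written: -70.9 kcal
(c) reversed: +145.5 kcal
(d) as written: -94.6 kcal
Since enthalpy is a state function, ΔH_rxn = (1)·(-57.8) + (1)·(-70.9) + (-1)·(-145.5) + (1)·(-94.6) = -77.8 kcal

ΔH_rxn = -77.8 kcal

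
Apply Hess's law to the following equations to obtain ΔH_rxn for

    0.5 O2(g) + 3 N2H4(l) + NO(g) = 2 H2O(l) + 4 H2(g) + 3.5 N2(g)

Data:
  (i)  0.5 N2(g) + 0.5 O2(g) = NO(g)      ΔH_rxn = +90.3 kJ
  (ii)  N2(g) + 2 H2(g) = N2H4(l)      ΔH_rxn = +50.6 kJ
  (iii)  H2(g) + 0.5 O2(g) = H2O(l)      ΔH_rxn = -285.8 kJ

(i) reversed (reverse to put NO(g) on the reactant side): -90.3 kJ
(ii) reversed and × 3 (N2H4(l) must end up as a reactant; scale by 3 for the 3 N2H4(l)): (-3)·(+50.6) = -151.8 kJ
(iii) × 2 (scale by 2 for the 2 H2O(l)): (2)·(-285.8) = -571.6 kJ
Summing the manipulated equations, ΔH_rxn = (-90.3) + (-151.8) + (-571.6) = -813.7 kJ

ΔH_rxn = -813.7 kJ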